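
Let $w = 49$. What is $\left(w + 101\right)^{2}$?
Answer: $22500$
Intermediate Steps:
$\left(w + 101\right)^{2} = \left(49 + 101\right)^{2} = 150^{2} = 22500$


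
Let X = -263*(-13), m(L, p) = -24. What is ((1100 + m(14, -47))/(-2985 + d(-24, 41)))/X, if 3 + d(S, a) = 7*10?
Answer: -538/4988321 ≈ -0.00010785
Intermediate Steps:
d(S, a) = 67 (d(S, a) = -3 + 7*10 = -3 + 70 = 67)
X = 3419
((1100 + m(14, -47))/(-2985 + d(-24, 41)))/X = ((1100 - 24)/(-2985 + 67))/3419 = (1076/(-2918))*(1/3419) = (1076*(-1/2918))*(1/3419) = -538/1459*1/3419 = -538/4988321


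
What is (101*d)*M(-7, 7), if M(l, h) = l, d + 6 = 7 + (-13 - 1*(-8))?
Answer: 2828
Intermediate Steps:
d = -4 (d = -6 + (7 + (-13 - 1*(-8))) = -6 + (7 + (-13 + 8)) = -6 + (7 - 5) = -6 + 2 = -4)
(101*d)*M(-7, 7) = (101*(-4))*(-7) = -404*(-7) = 2828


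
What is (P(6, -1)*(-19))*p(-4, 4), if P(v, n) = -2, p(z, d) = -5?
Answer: -190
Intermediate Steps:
(P(6, -1)*(-19))*p(-4, 4) = -2*(-19)*(-5) = 38*(-5) = -190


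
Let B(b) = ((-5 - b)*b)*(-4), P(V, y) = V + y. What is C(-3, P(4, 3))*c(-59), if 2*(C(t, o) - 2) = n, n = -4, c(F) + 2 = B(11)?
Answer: 0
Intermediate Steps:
B(b) = -4*b*(-5 - b) (B(b) = (b*(-5 - b))*(-4) = -4*b*(-5 - b))
c(F) = 702 (c(F) = -2 + 4*11*(5 + 11) = -2 + 4*11*16 = -2 + 704 = 702)
C(t, o) = 0 (C(t, o) = 2 + (½)*(-4) = 2 - 2 = 0)
C(-3, P(4, 3))*c(-59) = 0*702 = 0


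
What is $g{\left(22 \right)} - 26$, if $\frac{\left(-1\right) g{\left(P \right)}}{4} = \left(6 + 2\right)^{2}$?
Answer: $-282$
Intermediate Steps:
$g{\left(P \right)} = -256$ ($g{\left(P \right)} = - 4 \left(6 + 2\right)^{2} = - 4 \cdot 8^{2} = \left(-4\right) 64 = -256$)
$g{\left(22 \right)} - 26 = -256 - 26 = -282$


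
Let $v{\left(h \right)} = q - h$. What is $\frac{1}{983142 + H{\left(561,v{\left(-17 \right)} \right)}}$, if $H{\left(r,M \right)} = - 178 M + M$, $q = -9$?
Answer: $\frac{1}{981726} \approx 1.0186 \cdot 10^{-6}$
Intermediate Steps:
$v{\left(h \right)} = -9 - h$
$H{\left(r,M \right)} = - 177 M$
$\frac{1}{983142 + H{\left(561,v{\left(-17 \right)} \right)}} = \frac{1}{983142 - 177 \left(-9 - -17\right)} = \frac{1}{983142 - 177 \left(-9 + 17\right)} = \frac{1}{983142 - 1416} = \frac{1}{981726}$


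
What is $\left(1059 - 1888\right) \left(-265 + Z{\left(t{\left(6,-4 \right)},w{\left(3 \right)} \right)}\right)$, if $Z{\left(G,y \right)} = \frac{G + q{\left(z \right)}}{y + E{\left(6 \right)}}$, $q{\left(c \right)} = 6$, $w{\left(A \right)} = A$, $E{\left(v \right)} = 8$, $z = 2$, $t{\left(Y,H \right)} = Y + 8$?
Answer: $\frac{2399955}{11} \approx 2.1818 \cdot 10^{5}$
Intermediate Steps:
$t{\left(Y,H \right)} = 8 + Y$
$Z{\left(G,y \right)} = \frac{6 + G}{8 + y}$ ($Z{\left(G,y \right)} = \frac{G + 6}{y + 8} = \frac{6 + G}{8 + y}$)
$\left(1059 - 1888\right) \left(-265 + Z{\left(t{\left(6,-4 \right)},w{\left(3 \right)} \right)}\right) = \left(1059 - 1888\right) \left(-265 + \frac{6 + \left(8 + 6\right)}{8 + 3}\right) = - 829 \left(-265 + \frac{6 + 14}{11}\right) = - 829 \left(-265 + \frac{1}{11} \cdot 20\right) = - 829 \left(-265 + \frac{20}{11}\right) = \left(-829\right) \left(- \frac{2895}{11}\right) = \frac{2399955}{11}$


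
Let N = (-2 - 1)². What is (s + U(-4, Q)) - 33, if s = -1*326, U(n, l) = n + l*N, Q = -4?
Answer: -399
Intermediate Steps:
N = 9 (N = (-3)² = 9)
U(n, l) = n + 9*l (U(n, l) = n + l*9 = n + 9*l)
s = -326
(s + U(-4, Q)) - 33 = (-326 + (-4 + 9*(-4))) - 33 = (-326 + (-4 - 36)) - 33 = (-326 - 40) - 33 = -366 - 33 = -399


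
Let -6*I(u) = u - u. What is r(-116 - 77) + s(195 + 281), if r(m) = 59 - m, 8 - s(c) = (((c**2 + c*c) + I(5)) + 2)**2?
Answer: -205348547456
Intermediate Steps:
I(u) = 0 (I(u) = -(u - u)/6 = -1/6*0 = 0)
s(c) = 8 - (2 + 2*c**2)**2 (s(c) = 8 - (((c**2 + c*c) + 0) + 2)**2 = 8 - (((c**2 + c**2) + 0) + 2)**2 = 8 - ((2*c**2 + 0) + 2)**2 = 8 - (2*c**2 + 2)**2 = 8 - (2 + 2*c**2)**2)
r(-116 - 77) + s(195 + 281) = (59 - (-116 - 77)) + (8 - 4*(1 + (195 + 281)**2)**2) = (59 - 1*(-193)) + (8 - 4*(1 + 476**2)**2) = (59 + 193) + (8 - 4*(1 + 226576)**2) = 252 + (8 - 4*226577**2) = 252 + (8 - 4*51337136929) = 252 + (8 - 205348547716) = 252 - 205348547708 = -205348547456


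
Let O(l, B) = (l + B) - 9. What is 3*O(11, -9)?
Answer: -21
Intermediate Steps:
O(l, B) = -9 + B + l (O(l, B) = (B + l) - 9 = -9 + B + l)
3*O(11, -9) = 3*(-9 - 9 + 11) = 3*(-7) = -21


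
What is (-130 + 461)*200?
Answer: 66200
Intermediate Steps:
(-130 + 461)*200 = 331*200 = 66200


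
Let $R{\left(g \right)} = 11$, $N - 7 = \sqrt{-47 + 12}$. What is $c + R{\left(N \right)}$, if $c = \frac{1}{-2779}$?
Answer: $\frac{30568}{2779} \approx 11.0$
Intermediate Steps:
$c = - \frac{1}{2779} \approx -0.00035984$
$N = 7 + i \sqrt{35}$ ($N = 7 + \sqrt{-47 + 12} = 7 + \sqrt{-35} = 7 + i \sqrt{35} \approx 7.0 + 5.9161 i$)
$c + R{\left(N \right)} = - \frac{1}{2779} + 11 = \frac{30568}{2779}$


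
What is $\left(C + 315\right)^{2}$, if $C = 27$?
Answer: $116964$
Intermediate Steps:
$\left(C + 315\right)^{2} = \left(27 + 315\right)^{2} = 342^{2} = 116964$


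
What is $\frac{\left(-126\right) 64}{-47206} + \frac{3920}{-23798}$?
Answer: $\frac{1714888}{280852097} \approx 0.006106$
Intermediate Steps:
$\frac{\left(-126\right) 64}{-47206} + \frac{3920}{-23798} = \left(-8064\right) \left(- \frac{1}{47206}\right) + 3920 \left(- \frac{1}{23798}\right) = \frac{4032}{23603} - \frac{1960}{11899} = \frac{1714888}{280852097}$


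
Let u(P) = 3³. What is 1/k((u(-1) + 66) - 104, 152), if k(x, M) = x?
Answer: -1/11 ≈ -0.090909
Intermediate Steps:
u(P) = 27
1/k((u(-1) + 66) - 104, 152) = 1/((27 + 66) - 104) = 1/(93 - 104) = 1/(-11) = -1/11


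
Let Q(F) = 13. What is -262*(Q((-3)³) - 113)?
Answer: 26200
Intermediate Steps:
-262*(Q((-3)³) - 113) = -262*(13 - 113) = -262*(-100) = 26200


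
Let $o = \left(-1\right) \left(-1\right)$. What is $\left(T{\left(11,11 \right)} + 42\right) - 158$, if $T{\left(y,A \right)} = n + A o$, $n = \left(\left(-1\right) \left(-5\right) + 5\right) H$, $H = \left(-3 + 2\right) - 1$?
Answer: $-125$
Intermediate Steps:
$H = -2$ ($H = -1 - 1 = -2$)
$n = -20$ ($n = \left(\left(-1\right) \left(-5\right) + 5\right) \left(-2\right) = \left(5 + 5\right) \left(-2\right) = 10 \left(-2\right) = -20$)
$o = 1$
$T{\left(y,A \right)} = -20 + A$ ($T{\left(y,A \right)} = -20 + A 1 = -20 + A$)
$\left(T{\left(11,11 \right)} + 42\right) - 158 = \left(\left(-20 + 11\right) + 42\right) - 158 = \left(-9 + 42\right) - 158 = 33 - 158 = -125$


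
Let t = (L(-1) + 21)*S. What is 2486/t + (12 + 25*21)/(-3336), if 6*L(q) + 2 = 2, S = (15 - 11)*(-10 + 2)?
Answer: -180295/46704 ≈ -3.8604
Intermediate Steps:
S = -32 (S = 4*(-8) = -32)
L(q) = 0 (L(q) = -⅓ + (⅙)*2 = -⅓ + ⅓ = 0)
t = -672 (t = (0 + 21)*(-32) = 21*(-32) = -672)
2486/t + (12 + 25*21)/(-3336) = 2486/(-672) + (12 + 25*21)/(-3336) = 2486*(-1/672) + (12 + 525)*(-1/3336) = -1243/336 + 537*(-1/3336) = -1243/336 - 179/1112 = -180295/46704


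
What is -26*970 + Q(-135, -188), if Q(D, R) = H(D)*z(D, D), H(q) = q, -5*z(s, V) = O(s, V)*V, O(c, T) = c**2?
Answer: -66455345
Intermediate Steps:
z(s, V) = -V*s**2/5 (z(s, V) = -s**2*V/5 = -V*s**2/5)
Q(D, R) = -D**4/5 (Q(D, R) = D*(-D*D**2/5) = D*(-D**3/5) = -D**4/5)
-26*970 + Q(-135, -188) = -26*970 - 1/5*(-135)**4 = -25220 - 1/5*332150625 = -25220 - 66430125 = -66455345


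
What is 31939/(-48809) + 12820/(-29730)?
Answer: -157527785/145109157 ≈ -1.0856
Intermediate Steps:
31939/(-48809) + 12820/(-29730) = 31939*(-1/48809) + 12820*(-1/29730) = -31939/48809 - 1282/2973 = -157527785/145109157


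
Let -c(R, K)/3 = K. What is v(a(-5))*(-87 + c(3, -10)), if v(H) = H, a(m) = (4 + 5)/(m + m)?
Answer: 513/10 ≈ 51.300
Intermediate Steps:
c(R, K) = -3*K
a(m) = 9/(2*m) (a(m) = 9/((2*m)) = 9*(1/(2*m)) = 9/(2*m))
v(a(-5))*(-87 + c(3, -10)) = ((9/2)/(-5))*(-87 - 3*(-10)) = ((9/2)*(-⅕))*(-87 + 30) = -9/10*(-57) = 513/10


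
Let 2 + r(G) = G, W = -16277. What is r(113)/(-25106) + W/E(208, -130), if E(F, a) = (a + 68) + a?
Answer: 204314525/2410176 ≈ 84.772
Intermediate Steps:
r(G) = -2 + G
E(F, a) = 68 + 2*a (E(F, a) = (68 + a) + a = 68 + 2*a)
r(113)/(-25106) + W/E(208, -130) = (-2 + 113)/(-25106) - 16277/(68 + 2*(-130)) = 111*(-1/25106) - 16277/(68 - 260) = -111/25106 - 16277/(-192) = -111/25106 - 16277*(-1/192) = -111/25106 + 16277/192 = 204314525/2410176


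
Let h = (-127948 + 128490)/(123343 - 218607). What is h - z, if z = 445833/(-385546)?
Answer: 10565717245/9182163536 ≈ 1.1507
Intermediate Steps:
z = -445833/385546 (z = 445833*(-1/385546) = -445833/385546 ≈ -1.1564)
h = -271/47632 (h = 542/(-95264) = 542*(-1/95264) = -271/47632 ≈ -0.0056894)
h - z = -271/47632 - 1*(-445833/385546) = -271/47632 + 445833/385546 = 10565717245/9182163536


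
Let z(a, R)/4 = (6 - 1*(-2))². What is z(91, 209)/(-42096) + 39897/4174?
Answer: 104902223/10981794 ≈ 9.5524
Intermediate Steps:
z(a, R) = 256 (z(a, R) = 4*(6 - 1*(-2))² = 4*(6 + 2)² = 4*8² = 4*64 = 256)
z(91, 209)/(-42096) + 39897/4174 = 256/(-42096) + 39897/4174 = 256*(-1/42096) + 39897*(1/4174) = -16/2631 + 39897/4174 = 104902223/10981794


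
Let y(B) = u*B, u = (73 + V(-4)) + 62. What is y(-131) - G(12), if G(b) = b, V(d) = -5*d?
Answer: -20317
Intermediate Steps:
u = 155 (u = (73 - 5*(-4)) + 62 = (73 + 20) + 62 = 93 + 62 = 155)
y(B) = 155*B
y(-131) - G(12) = 155*(-131) - 1*12 = -20305 - 12 = -20317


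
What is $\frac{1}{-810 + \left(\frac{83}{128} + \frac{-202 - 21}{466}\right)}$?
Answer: $- \frac{29824}{24152373} \approx -0.0012348$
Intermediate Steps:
$\frac{1}{-810 + \left(\frac{83}{128} + \frac{-202 - 21}{466}\right)} = \frac{1}{-810 + \left(83 \cdot \frac{1}{128} - \frac{223}{466}\right)} = \frac{1}{-810 + \left(\frac{83}{128} - \frac{223}{466}\right)} = \frac{1}{-810 + \frac{5067}{29824}} = \frac{1}{- \frac{24152373}{29824}} = - \frac{29824}{24152373}$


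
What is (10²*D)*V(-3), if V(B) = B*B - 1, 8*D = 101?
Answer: 10100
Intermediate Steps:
D = 101/8 (D = (⅛)*101 = 101/8 ≈ 12.625)
V(B) = -1 + B² (V(B) = B² - 1 = -1 + B²)
(10²*D)*V(-3) = (10²*(101/8))*(-1 + (-3)²) = (100*(101/8))*(-1 + 9) = (2525/2)*8 = 10100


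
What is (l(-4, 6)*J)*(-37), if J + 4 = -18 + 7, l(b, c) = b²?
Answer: 8880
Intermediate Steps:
J = -15 (J = -4 + (-18 + 7) = -4 - 11 = -15)
(l(-4, 6)*J)*(-37) = ((-4)²*(-15))*(-37) = (16*(-15))*(-37) = -240*(-37) = 8880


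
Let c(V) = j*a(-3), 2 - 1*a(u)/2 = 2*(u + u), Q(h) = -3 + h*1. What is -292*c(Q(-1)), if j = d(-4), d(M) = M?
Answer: 32704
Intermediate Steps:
Q(h) = -3 + h
a(u) = 4 - 8*u (a(u) = 4 - 4*(u + u) = 4 - 4*2*u = 4 - 8*u)
j = -4
c(V) = -112 (c(V) = -4*(4 - 8*(-3)) = -4*(4 + 24) = -4*28 = -112)
-292*c(Q(-1)) = -292*(-112) = 32704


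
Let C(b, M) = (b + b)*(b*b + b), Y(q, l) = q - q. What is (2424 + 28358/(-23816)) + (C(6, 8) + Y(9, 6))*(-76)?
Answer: -427273219/11908 ≈ -35881.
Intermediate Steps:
Y(q, l) = 0
C(b, M) = 2*b*(b + b²) (C(b, M) = (2*b)*(b² + b) = (2*b)*(b + b²) = 2*b*(b + b²))
(2424 + 28358/(-23816)) + (C(6, 8) + Y(9, 6))*(-76) = (2424 + 28358/(-23816)) + (2*6²*(1 + 6) + 0)*(-76) = (2424 + 28358*(-1/23816)) + (2*36*7 + 0)*(-76) = (2424 - 14179/11908) + (504 + 0)*(-76) = 28850813/11908 + 504*(-76) = 28850813/11908 - 38304 = -427273219/11908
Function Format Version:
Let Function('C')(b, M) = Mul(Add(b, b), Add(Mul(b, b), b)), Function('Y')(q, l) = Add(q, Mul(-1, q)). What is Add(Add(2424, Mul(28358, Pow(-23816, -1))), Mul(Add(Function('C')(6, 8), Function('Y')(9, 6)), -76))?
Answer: Rational(-427273219, 11908) ≈ -35881.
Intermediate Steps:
Function('Y')(q, l) = 0
Function('C')(b, M) = Mul(2, b, Add(b, Pow(b, 2))) (Function('C')(b, M) = Mul(Mul(2, b), Add(Pow(b, 2), b)) = Mul(Mul(2, b), Add(b, Pow(b, 2))) = Mul(2, b, Add(b, Pow(b, 2))))
Add(Add(2424, Mul(28358, Pow(-23816, -1))), Mul(Add(Function('C')(6, 8), Function('Y')(9, 6)), -76)) = Add(Add(2424, Mul(28358, Pow(-23816, -1))), Mul(Add(Mul(2, Pow(6, 2), Add(1, 6)), 0), -76)) = Add(Add(2424, Mul(28358, Rational(-1, 23816))), Mul(Add(Mul(2, 36, 7), 0), -76)) = Add(Add(2424, Rational(-14179, 11908)), Mul(Add(504, 0), -76)) = Add(Rational(28850813, 11908), Mul(504, -76)) = Add(Rational(28850813, 11908), -38304) = Rational(-427273219, 11908)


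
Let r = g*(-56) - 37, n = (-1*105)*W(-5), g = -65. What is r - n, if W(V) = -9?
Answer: 2658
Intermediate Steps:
n = 945 (n = -1*105*(-9) = -105*(-9) = 945)
r = 3603 (r = -65*(-56) - 37 = 3640 - 37 = 3603)
r - n = 3603 - 1*945 = 3603 - 945 = 2658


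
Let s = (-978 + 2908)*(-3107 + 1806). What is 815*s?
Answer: -2046407950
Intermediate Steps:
s = -2510930 (s = 1930*(-1301) = -2510930)
815*s = 815*(-2510930) = -2046407950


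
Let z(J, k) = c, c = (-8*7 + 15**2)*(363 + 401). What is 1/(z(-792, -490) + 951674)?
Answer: 1/1080790 ≈ 9.2525e-7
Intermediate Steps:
c = 129116 (c = (-56 + 225)*764 = 169*764 = 129116)
z(J, k) = 129116
1/(z(-792, -490) + 951674) = 1/(129116 + 951674) = 1/1080790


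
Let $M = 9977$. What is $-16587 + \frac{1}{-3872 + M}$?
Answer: $- \frac{101263634}{6105} \approx -16587.0$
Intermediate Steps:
$-16587 + \frac{1}{-3872 + M} = -16587 + \frac{1}{-3872 + 9977} = -16587 + \frac{1}{6105} = - \frac{101263634}{6105}$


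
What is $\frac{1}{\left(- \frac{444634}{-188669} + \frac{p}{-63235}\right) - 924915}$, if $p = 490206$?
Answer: $- \frac{11930484215}{11034748177961549} \approx -1.0812 \cdot 10^{-6}$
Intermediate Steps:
$\frac{1}{\left(- \frac{444634}{-188669} + \frac{p}{-63235}\right) - 924915} = \frac{1}{\left(- \frac{444634}{-188669} + \frac{490206}{-63235}\right) - 924915} = \frac{1}{\left(\left(-444634\right) \left(- \frac{1}{188669}\right) + 490206 \left(- \frac{1}{63235}\right)\right) - 924915} = \frac{1}{\left(\frac{444634}{188669} - \frac{490206}{63235}\right) - 924915} = \frac{1}{- \frac{64370244824}{11930484215} - 924915} = \frac{1}{- \frac{11034748177961549}{11930484215}} = - \frac{11930484215}{11034748177961549}$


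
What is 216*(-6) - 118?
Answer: -1414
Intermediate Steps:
216*(-6) - 118 = -1296 - 118 = -1414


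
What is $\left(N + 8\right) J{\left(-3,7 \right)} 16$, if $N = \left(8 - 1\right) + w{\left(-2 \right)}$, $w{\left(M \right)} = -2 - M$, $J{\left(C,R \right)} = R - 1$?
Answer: $1440$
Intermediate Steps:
$J{\left(C,R \right)} = -1 + R$
$N = 7$ ($N = \left(8 - 1\right) - 0 = \left(8 + \left(-1 + 0\right)\right) + \left(-2 + 2\right) = \left(8 - 1\right) + 0 = 7 + 0 = 7$)
$\left(N + 8\right) J{\left(-3,7 \right)} 16 = \left(7 + 8\right) \left(-1 + 7\right) 16 = 15 \cdot 6 \cdot 16 = 90 \cdot 16 = 1440$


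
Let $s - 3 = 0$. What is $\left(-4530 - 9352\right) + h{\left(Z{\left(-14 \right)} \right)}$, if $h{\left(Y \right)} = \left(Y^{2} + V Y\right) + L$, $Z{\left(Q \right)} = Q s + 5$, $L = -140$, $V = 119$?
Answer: $-17056$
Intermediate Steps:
$s = 3$ ($s = 3 + 0 = 3$)
$Z{\left(Q \right)} = 5 + 3 Q$ ($Z{\left(Q \right)} = Q 3 + 5 = 3 Q + 5 = 5 + 3 Q$)
$h{\left(Y \right)} = -140 + Y^{2} + 119 Y$ ($h{\left(Y \right)} = \left(Y^{2} + 119 Y\right) - 140 = -140 + Y^{2} + 119 Y$)
$\left(-4530 - 9352\right) + h{\left(Z{\left(-14 \right)} \right)} = \left(-4530 - 9352\right) + \left(-140 + \left(5 + 3 \left(-14\right)\right)^{2} + 119 \left(5 + 3 \left(-14\right)\right)\right) = -13882 + \left(-140 + \left(5 - 42\right)^{2} + 119 \left(5 - 42\right)\right) = -13882 + \left(-140 + \left(-37\right)^{2} + 119 \left(-37\right)\right) = -13882 - 3174 = -17056$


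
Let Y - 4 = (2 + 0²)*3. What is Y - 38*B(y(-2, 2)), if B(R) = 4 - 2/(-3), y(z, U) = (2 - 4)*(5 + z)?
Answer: -502/3 ≈ -167.33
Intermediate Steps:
y(z, U) = -10 - 2*z (y(z, U) = -2*(5 + z) = -10 - 2*z)
B(R) = 14/3 (B(R) = 4 - 2*(-1)/3 = 4 - 1*(-⅔) = 4 + ⅔ = 14/3)
Y = 10 (Y = 4 + (2 + 0²)*3 = 4 + (2 + 0)*3 = 4 + 2*3 = 4 + 6 = 10)
Y - 38*B(y(-2, 2)) = 10 - 38*14/3 = 10 - 532/3 = -502/3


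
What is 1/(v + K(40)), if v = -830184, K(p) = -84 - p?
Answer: -1/830308 ≈ -1.2044e-6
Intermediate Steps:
1/(v + K(40)) = 1/(-830184 + (-84 - 1*40)) = 1/(-830184 + (-84 - 40)) = 1/(-830184 - 124) = 1/(-830308) = -1/830308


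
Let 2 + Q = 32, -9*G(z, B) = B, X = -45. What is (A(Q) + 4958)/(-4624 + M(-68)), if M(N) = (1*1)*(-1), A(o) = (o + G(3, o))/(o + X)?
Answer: -44606/41625 ≈ -1.0716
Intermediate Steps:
G(z, B) = -B/9
Q = 30 (Q = -2 + 32 = 30)
A(o) = 8*o/(9*(-45 + o)) (A(o) = (o - o/9)/(o - 45) = (8*o/9)/(-45 + o) = 8*o/(9*(-45 + o)))
M(N) = -1 (M(N) = 1*(-1) = -1)
(A(Q) + 4958)/(-4624 + M(-68)) = ((8/9)*30/(-45 + 30) + 4958)/(-4624 - 1) = ((8/9)*30/(-15) + 4958)/(-4625) = ((8/9)*30*(-1/15) + 4958)*(-1/4625) = (-16/9 + 4958)*(-1/4625) = (44606/9)*(-1/4625) = -44606/41625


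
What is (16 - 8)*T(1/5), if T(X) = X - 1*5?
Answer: -192/5 ≈ -38.400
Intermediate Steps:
T(X) = -5 + X (T(X) = X - 5 = -5 + X)
(16 - 8)*T(1/5) = (16 - 8)*(-5 + 1/5) = 8*(-5 + ⅕) = 8*(-24/5) = -192/5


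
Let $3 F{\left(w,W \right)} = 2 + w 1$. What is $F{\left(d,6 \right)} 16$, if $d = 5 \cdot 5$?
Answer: $144$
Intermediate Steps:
$d = 25$
$F{\left(w,W \right)} = \frac{2}{3} + \frac{w}{3}$ ($F{\left(w,W \right)} = \frac{2 + w 1}{3} = \frac{2 + w}{3} = \frac{2}{3} + \frac{w}{3}$)
$F{\left(d,6 \right)} 16 = \left(\frac{2}{3} + \frac{1}{3} \cdot 25\right) 16 = \left(\frac{2}{3} + \frac{25}{3}\right) 16 = 9 \cdot 16 = 144$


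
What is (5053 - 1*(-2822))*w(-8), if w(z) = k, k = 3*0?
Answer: 0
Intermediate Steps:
k = 0
w(z) = 0
(5053 - 1*(-2822))*w(-8) = (5053 - 1*(-2822))*0 = (5053 + 2822)*0 = 7875*0 = 0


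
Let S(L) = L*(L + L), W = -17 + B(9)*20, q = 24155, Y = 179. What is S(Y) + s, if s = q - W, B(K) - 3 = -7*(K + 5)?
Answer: 90154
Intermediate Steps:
B(K) = -32 - 7*K (B(K) = 3 - 7*(K + 5) = 3 - 7*(5 + K) = 3 + (-35 - 7*K) = -32 - 7*K)
W = -1917 (W = -17 + (-32 - 7*9)*20 = -17 + (-32 - 63)*20 = -17 - 95*20 = -17 - 1900 = -1917)
S(L) = 2*L² (S(L) = L*(2*L) = 2*L²)
s = 26072 (s = 24155 - 1*(-1917) = 24155 + 1917 = 26072)
S(Y) + s = 2*179² + 26072 = 2*32041 + 26072 = 64082 + 26072 = 90154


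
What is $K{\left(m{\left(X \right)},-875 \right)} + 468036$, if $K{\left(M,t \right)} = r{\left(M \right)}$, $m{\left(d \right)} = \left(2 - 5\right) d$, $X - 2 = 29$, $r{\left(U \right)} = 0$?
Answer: $468036$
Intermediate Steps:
$X = 31$ ($X = 2 + 29 = 31$)
$m{\left(d \right)} = - 3 d$
$K{\left(M,t \right)} = 0$
$K{\left(m{\left(X \right)},-875 \right)} + 468036 = 0 + 468036 = 468036$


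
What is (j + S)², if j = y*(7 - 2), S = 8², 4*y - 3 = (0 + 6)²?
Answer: 203401/16 ≈ 12713.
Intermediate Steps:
y = 39/4 (y = ¾ + (0 + 6)²/4 = ¾ + (¼)*6² = ¾ + (¼)*36 = ¾ + 9 = 39/4 ≈ 9.7500)
S = 64
j = 195/4 (j = 39*(7 - 2)/4 = (39/4)*5 = 195/4 ≈ 48.750)
(j + S)² = (195/4 + 64)² = (451/4)² = 203401/16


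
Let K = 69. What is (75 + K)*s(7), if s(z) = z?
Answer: 1008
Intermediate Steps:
(75 + K)*s(7) = (75 + 69)*7 = 144*7 = 1008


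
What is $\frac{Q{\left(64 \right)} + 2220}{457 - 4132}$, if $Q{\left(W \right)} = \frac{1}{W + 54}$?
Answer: $- \frac{37423}{61950} \approx -0.60408$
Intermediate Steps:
$Q{\left(W \right)} = \frac{1}{54 + W}$
$\frac{Q{\left(64 \right)} + 2220}{457 - 4132} = \frac{\frac{1}{54 + 64} + 2220}{457 - 4132} = \frac{\frac{1}{118} + 2220}{-3675} = \left(\frac{1}{118} + 2220\right) \left(- \frac{1}{3675}\right) = \frac{261961}{118} \left(- \frac{1}{3675}\right) = - \frac{37423}{61950}$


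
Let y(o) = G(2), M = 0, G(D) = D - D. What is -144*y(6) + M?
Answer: 0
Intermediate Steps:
G(D) = 0
y(o) = 0
-144*y(6) + M = -144*0 + 0 = 0 + 0 = 0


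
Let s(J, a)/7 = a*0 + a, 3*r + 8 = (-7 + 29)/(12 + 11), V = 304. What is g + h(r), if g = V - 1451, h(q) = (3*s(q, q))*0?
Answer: -1147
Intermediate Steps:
r = -54/23 (r = -8/3 + ((-7 + 29)/(12 + 11))/3 = -8/3 + (22/23)/3 = -8/3 + (22*(1/23))/3 = -8/3 + (⅓)*(22/23) = -8/3 + 22/69 = -54/23 ≈ -2.3478)
s(J, a) = 7*a (s(J, a) = 7*(a*0 + a) = 7*(0 + a) = 7*a)
h(q) = 0 (h(q) = (3*(7*q))*0 = (21*q)*0 = 0)
g = -1147 (g = 304 - 1451 = -1147)
g + h(r) = -1147 + 0 = -1147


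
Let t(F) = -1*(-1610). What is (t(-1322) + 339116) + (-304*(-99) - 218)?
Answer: 370604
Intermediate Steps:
t(F) = 1610
(t(-1322) + 339116) + (-304*(-99) - 218) = (1610 + 339116) + (-304*(-99) - 218) = 340726 + (30096 - 218) = 340726 + 29878 = 370604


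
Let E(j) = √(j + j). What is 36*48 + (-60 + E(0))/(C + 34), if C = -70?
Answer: 5189/3 ≈ 1729.7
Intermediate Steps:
E(j) = √2*√j (E(j) = √(2*j) = √2*√j)
36*48 + (-60 + E(0))/(C + 34) = 36*48 + (-60 + √2*√0)/(-70 + 34) = 1728 + (-60 + √2*0)/(-36) = 1728 + (-60 + 0)*(-1/36) = 1728 - 60*(-1/36) = 1728 + 5/3 = 5189/3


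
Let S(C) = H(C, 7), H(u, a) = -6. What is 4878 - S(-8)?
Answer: 4884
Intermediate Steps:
S(C) = -6
4878 - S(-8) = 4878 - 1*(-6) = 4878 + 6 = 4884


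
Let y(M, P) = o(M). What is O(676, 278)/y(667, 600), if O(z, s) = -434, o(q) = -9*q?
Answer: 434/6003 ≈ 0.072297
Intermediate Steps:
y(M, P) = -9*M
O(676, 278)/y(667, 600) = -434/((-9*667)) = -434/(-6003) = -434*(-1/6003) = 434/6003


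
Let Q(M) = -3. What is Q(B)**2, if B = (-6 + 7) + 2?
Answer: 9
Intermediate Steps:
B = 3 (B = 1 + 2 = 3)
Q(B)**2 = (-3)**2 = 9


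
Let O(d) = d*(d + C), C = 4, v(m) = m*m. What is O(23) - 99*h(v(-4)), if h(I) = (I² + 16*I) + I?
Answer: -51651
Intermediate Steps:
v(m) = m²
h(I) = I² + 17*I
O(d) = d*(4 + d) (O(d) = d*(d + 4) = d*(4 + d))
O(23) - 99*h(v(-4)) = 23*(4 + 23) - 99*(-4)²*(17 + (-4)²) = 23*27 - 1584*(17 + 16) = 621 - 1584*33 = 621 - 99*528 = 621 - 52272 = -51651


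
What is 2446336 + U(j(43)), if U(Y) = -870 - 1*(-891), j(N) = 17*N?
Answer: 2446357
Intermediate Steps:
U(Y) = 21 (U(Y) = -870 + 891 = 21)
2446336 + U(j(43)) = 2446336 + 21 = 2446357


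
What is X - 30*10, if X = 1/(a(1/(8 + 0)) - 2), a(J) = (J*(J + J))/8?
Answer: -153556/511 ≈ -300.50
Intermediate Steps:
a(J) = J²/4 (a(J) = (J*(2*J))*(⅛) = (2*J²)*(⅛) = J²/4)
X = -256/511 (X = 1/((1/(8 + 0))²/4 - 2) = 1/((1/8)²/4 - 2) = 1/((⅛)²/4 - 2) = 1/((¼)*(1/64) - 2) = 1/(1/256 - 2) = 1/(-511/256) = -256/511 ≈ -0.50098)
X - 30*10 = -256/511 - 30*10 = -256/511 - 300 = -153556/511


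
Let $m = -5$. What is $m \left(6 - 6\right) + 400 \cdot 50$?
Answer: $20000$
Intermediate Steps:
$m \left(6 - 6\right) + 400 \cdot 50 = - 5 \left(6 - 6\right) + 400 \cdot 50 = \left(-5\right) 0 + 20000 = 0 + 20000 = 20000$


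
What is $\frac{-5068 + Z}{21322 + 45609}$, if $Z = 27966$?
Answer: $\frac{22898}{66931} \approx 0.34211$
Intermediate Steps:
$\frac{-5068 + Z}{21322 + 45609} = \frac{-5068 + 27966}{21322 + 45609} = \frac{22898}{66931}$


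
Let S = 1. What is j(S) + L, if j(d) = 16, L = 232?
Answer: 248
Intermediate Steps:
j(S) + L = 16 + 232 = 248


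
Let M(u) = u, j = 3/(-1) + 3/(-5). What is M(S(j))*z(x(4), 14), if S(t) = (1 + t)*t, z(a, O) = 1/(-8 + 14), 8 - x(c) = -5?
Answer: 39/25 ≈ 1.5600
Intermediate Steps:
x(c) = 13 (x(c) = 8 - 1*(-5) = 8 + 5 = 13)
z(a, O) = 1/6
j = -18/5 (j = 3*(-1) + 3*(-1/5) = -3 - 3/5 = -18/5 ≈ -3.6000)
S(t) = t*(1 + t)
M(S(j))*z(x(4), 14) = -18*(1 - 18/5)/5*(1/6) = -18/5*(-13/5)*(1/6) = (234/25)*(1/6) = 39/25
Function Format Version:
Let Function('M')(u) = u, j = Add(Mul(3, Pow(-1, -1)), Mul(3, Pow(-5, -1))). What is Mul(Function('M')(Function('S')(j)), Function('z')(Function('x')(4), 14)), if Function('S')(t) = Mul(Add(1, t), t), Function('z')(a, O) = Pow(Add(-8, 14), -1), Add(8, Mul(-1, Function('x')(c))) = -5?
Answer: Rational(39, 25) ≈ 1.5600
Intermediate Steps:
Function('x')(c) = 13 (Function('x')(c) = Add(8, Mul(-1, -5)) = Add(8, 5) = 13)
Function('z')(a, O) = Rational(1, 6) (Function('z')(a, O) = Pow(6, -1) = Rational(1, 6))
j = Rational(-18, 5) (j = Add(Mul(3, -1), Mul(3, Rational(-1, 5))) = Add(-3, Rational(-3, 5)) = Rational(-18, 5) ≈ -3.6000)
Function('S')(t) = Mul(t, Add(1, t))
Mul(Function('M')(Function('S')(j)), Function('z')(Function('x')(4), 14)) = Mul(Mul(Rational(-18, 5), Add(1, Rational(-18, 5))), Rational(1, 6)) = Mul(Mul(Rational(-18, 5), Rational(-13, 5)), Rational(1, 6)) = Mul(Rational(234, 25), Rational(1, 6)) = Rational(39, 25)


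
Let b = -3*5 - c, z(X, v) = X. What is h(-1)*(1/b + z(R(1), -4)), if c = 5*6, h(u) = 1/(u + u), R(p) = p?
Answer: -22/45 ≈ -0.48889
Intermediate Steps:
h(u) = 1/(2*u)
c = 30
b = -45 (b = -3*5 - 1*30 = -15 - 30 = -45)
h(-1)*(1/b + z(R(1), -4)) = ((½)/(-1))*(1/(-45) + 1) = ((½)*(-1))*(-1/45 + 1) = -½*44/45 = -22/45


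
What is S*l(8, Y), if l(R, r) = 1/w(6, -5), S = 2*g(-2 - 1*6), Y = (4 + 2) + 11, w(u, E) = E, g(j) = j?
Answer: 16/5 ≈ 3.2000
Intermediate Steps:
Y = 17 (Y = 6 + 11 = 17)
S = -16 (S = 2*(-2 - 1*6) = 2*(-2 - 6) = 2*(-8) = -16)
l(R, r) = -⅕ (l(R, r) = 1/(-5) = -⅕)
S*l(8, Y) = -16*(-⅕) = 16/5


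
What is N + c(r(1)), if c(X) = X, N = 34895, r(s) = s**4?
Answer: 34896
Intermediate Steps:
N + c(r(1)) = 34895 + 1**4 = 34895 + 1 = 34896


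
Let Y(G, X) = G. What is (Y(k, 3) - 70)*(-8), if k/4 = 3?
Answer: 464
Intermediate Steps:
k = 12 (k = 4*3 = 12)
(Y(k, 3) - 70)*(-8) = (12 - 70)*(-8) = -58*(-8) = 464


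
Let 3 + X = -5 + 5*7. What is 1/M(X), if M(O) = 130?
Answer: 1/130 ≈ 0.0076923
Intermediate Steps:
X = 27 (X = -3 + (-5 + 5*7) = -3 + (-5 + 35) = -3 + 30 = 27)
1/M(X) = 1/130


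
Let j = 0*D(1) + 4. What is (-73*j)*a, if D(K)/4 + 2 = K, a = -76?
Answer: 22192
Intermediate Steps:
D(K) = -8 + 4*K
j = 4 (j = 0*(-8 + 4*1) + 4 = 0*(-8 + 4) + 4 = 0*(-4) + 4 = 0 + 4 = 4)
(-73*j)*a = -73*4*(-76) = -292*(-76) = 22192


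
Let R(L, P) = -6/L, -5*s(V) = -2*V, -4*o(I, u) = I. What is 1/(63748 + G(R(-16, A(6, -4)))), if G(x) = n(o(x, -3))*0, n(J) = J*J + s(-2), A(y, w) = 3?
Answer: 1/63748 ≈ 1.5687e-5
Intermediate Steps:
o(I, u) = -I/4
s(V) = 2*V/5 (s(V) = -(-2)*V/5 = 2*V/5)
n(J) = -⅘ + J² (n(J) = J*J + (⅖)*(-2) = J² - ⅘ = -⅘ + J²)
G(x) = 0 (G(x) = (-⅘ + (-x/4)²)*0 = (-⅘ + x²/16)*0 = 0)
1/(63748 + G(R(-16, A(6, -4)))) = 1/(63748 + 0) = 1/63748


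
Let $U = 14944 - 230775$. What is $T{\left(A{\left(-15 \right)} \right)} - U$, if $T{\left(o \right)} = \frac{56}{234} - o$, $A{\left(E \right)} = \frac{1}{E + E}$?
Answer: $\frac{252522589}{1170} \approx 2.1583 \cdot 10^{5}$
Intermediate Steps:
$U = -215831$ ($U = 14944 - 230775 = -215831$)
$A{\left(E \right)} = \frac{1}{2 E}$
$T{\left(o \right)} = \frac{28}{117} - o$ ($T{\left(o \right)} = 56 \cdot \frac{1}{234} - o = \frac{28}{117} - o$)
$T{\left(A{\left(-15 \right)} \right)} - U = \left(\frac{28}{117} - \frac{1}{2 \left(-15\right)}\right) - -215831 = \left(\frac{28}{117} - \frac{1}{2} \left(- \frac{1}{15}\right)\right) + 215831 = \left(\frac{28}{117} - - \frac{1}{30}\right) + 215831 = \left(\frac{28}{117} + \frac{1}{30}\right) + 215831 = \frac{319}{1170} + 215831 = \frac{252522589}{1170}$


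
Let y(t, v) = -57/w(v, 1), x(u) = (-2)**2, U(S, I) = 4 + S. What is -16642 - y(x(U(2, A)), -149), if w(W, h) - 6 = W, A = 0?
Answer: -2379863/143 ≈ -16642.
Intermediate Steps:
w(W, h) = 6 + W
x(u) = 4
y(t, v) = -57/(6 + v)
-16642 - y(x(U(2, A)), -149) = -16642 - (-57)/(6 - 149) = -16642 - (-57)/(-143) = -16642 - (-57)*(-1)/143 = -16642 - 1*57/143 = -16642 - 57/143 = -2379863/143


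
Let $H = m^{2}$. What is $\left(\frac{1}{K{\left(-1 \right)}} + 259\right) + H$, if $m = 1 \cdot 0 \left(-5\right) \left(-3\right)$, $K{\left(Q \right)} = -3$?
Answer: $\frac{776}{3} \approx 258.67$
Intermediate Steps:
$m = 0$ ($m = 0 \left(-5\right) \left(-3\right) = 0 \left(-3\right) = 0$)
$H = 0$ ($H = 0^{2} = 0$)
$\left(\frac{1}{K{\left(-1 \right)}} + 259\right) + H = \left(\frac{1}{-3} + 259\right) + 0 = \left(- \frac{1}{3} + 259\right) + 0 = \frac{776}{3} + 0 = \frac{776}{3}$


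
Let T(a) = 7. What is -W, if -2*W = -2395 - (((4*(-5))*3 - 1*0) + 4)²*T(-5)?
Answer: -24347/2 ≈ -12174.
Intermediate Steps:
W = 24347/2 (W = -(-2395 - (((4*(-5))*3 - 1*0) + 4)²*7)/2 = -(-2395 - ((-20*3 + 0) + 4)²*7)/2 = -(-2395 - ((-60 + 0) + 4)²*7)/2 = -(-2395 - (-60 + 4)²*7)/2 = -(-2395 - (-56)²*7)/2 = -(-2395 - 3136*7)/2 = -(-2395 - 1*21952)/2 = -(-2395 - 21952)/2 = -½*(-24347) = 24347/2 ≈ 12174.)
-W = -1*24347/2 = -24347/2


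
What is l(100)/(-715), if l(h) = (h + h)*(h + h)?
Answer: -8000/143 ≈ -55.944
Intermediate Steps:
l(h) = 4*h**2 (l(h) = (2*h)*(2*h) = 4*h**2)
l(100)/(-715) = (4*100**2)/(-715) = (4*10000)*(-1/715) = 40000*(-1/715) = -8000/143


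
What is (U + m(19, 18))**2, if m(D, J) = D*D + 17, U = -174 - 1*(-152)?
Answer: 126736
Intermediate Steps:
U = -22 (U = -174 + 152 = -22)
m(D, J) = 17 + D**2 (m(D, J) = D**2 + 17 = 17 + D**2)
(U + m(19, 18))**2 = (-22 + (17 + 19**2))**2 = (-22 + (17 + 361))**2 = (-22 + 378)**2 = 356**2 = 126736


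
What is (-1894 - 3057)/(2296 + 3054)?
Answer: -4951/5350 ≈ -0.92542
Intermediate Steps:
(-1894 - 3057)/(2296 + 3054) = -4951/5350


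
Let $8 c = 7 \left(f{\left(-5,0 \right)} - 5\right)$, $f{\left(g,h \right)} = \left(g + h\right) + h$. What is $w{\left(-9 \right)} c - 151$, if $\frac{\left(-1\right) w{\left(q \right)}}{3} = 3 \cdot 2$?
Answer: $\frac{13}{2} \approx 6.5$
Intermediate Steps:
$f{\left(g,h \right)} = g + 2 h$
$w{\left(q \right)} = -18$ ($w{\left(q \right)} = - 3 \cdot 3 \cdot 2 = \left(-3\right) 6 = -18$)
$c = - \frac{35}{4}$ ($c = \frac{7 \left(\left(-5 + 2 \cdot 0\right) - 5\right)}{8} = \frac{7 \left(\left(-5 + 0\right) - 5\right)}{8} = \frac{7 \left(-5 - 5\right)}{8} = \frac{7 \left(-10\right)}{8} = \frac{1}{8} \left(-70\right) = - \frac{35}{4} \approx -8.75$)
$w{\left(-9 \right)} c - 151 = \left(-18\right) \left(- \frac{35}{4}\right) - 151 = \frac{315}{2} - 151 = \frac{13}{2}$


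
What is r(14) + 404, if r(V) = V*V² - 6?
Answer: 3142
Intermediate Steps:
r(V) = -6 + V³ (r(V) = V³ - 6 = -6 + V³)
r(14) + 404 = (-6 + 14³) + 404 = (-6 + 2744) + 404 = 2738 + 404 = 3142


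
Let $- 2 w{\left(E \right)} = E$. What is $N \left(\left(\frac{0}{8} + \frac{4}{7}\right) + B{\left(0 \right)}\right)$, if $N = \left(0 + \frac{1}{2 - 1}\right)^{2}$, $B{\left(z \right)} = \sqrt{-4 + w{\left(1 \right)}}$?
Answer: $\frac{4}{7} + \frac{3 i \sqrt{2}}{2} \approx 0.57143 + 2.1213 i$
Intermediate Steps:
$w{\left(E \right)} = - \frac{E}{2}$
$B{\left(z \right)} = \frac{3 i \sqrt{2}}{2}$ ($B{\left(z \right)} = \sqrt{-4 - \frac{1}{2}} = \sqrt{- \frac{9}{2}} = \frac{3 i \sqrt{2}}{2}$)
$N = 1$ ($N = \left(0 + 1^{-1}\right)^{2} = \left(0 + 1\right)^{2} = 1^{2} = 1$)
$N \left(\left(\frac{0}{8} + \frac{4}{7}\right) + B{\left(0 \right)}\right) = 1 \left(\left(\frac{0}{8} + \frac{4}{7}\right) + \frac{3 i \sqrt{2}}{2}\right) = 1 \left(\left(0 \cdot \frac{1}{8} + 4 \cdot \frac{1}{7}\right) + \frac{3 i \sqrt{2}}{2}\right) = 1 \left(\left(0 + \frac{4}{7}\right) + \frac{3 i \sqrt{2}}{2}\right) = 1 \left(\frac{4}{7} + \frac{3 i \sqrt{2}}{2}\right) = \frac{4}{7} + \frac{3 i \sqrt{2}}{2}$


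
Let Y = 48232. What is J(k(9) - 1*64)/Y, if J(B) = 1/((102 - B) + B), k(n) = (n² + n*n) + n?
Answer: 1/4919664 ≈ 2.0327e-7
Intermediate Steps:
k(n) = n + 2*n² (k(n) = (n² + n²) + n = 2*n² + n = n + 2*n²)
J(B) = 1/102
J(k(9) - 1*64)/Y = (1/102)/48232 = (1/102)*(1/48232) = 1/4919664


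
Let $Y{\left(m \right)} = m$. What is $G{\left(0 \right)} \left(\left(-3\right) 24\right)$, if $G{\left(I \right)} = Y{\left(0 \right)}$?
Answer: $0$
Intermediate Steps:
$G{\left(I \right)} = 0$
$G{\left(0 \right)} \left(\left(-3\right) 24\right) = 0 \left(\left(-3\right) 24\right) = 0 \left(-72\right) = 0$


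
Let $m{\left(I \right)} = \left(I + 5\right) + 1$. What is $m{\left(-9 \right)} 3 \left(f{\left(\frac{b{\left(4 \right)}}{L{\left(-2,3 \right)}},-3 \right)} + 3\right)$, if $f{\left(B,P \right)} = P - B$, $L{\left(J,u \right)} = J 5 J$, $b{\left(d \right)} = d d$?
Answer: $\frac{36}{5} \approx 7.2$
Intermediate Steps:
$b{\left(d \right)} = d^{2}$
$L{\left(J,u \right)} = 5 J^{2}$ ($L{\left(J,u \right)} = 5 J J = 5 J^{2}$)
$m{\left(I \right)} = 6 + I$ ($m{\left(I \right)} = \left(5 + I\right) + 1 = 6 + I$)
$m{\left(-9 \right)} 3 \left(f{\left(\frac{b{\left(4 \right)}}{L{\left(-2,3 \right)}},-3 \right)} + 3\right) = \left(6 - 9\right) 3 \left(\left(-3 - \frac{4^{2}}{5 \left(-2\right)^{2}}\right) + 3\right) = - 3 \cdot 3 \left(\left(-3 - \frac{16}{5 \cdot 4}\right) + 3\right) = - 3 \cdot 3 \left(\left(-3 - \frac{16}{20}\right) + 3\right) = - 3 \cdot 3 \left(\left(-3 - 16 \cdot \frac{1}{20}\right) + 3\right) = - 3 \cdot 3 \left(\left(-3 - \frac{4}{5}\right) + 3\right) = - 3 \cdot 3 \left(- \frac{19}{5} + 3\right) = - 3 \cdot 3 \left(- \frac{4}{5}\right) = \left(-3\right) \left(- \frac{12}{5}\right) = \frac{36}{5}$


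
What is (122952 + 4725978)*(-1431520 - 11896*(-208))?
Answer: 5056696952640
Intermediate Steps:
(122952 + 4725978)*(-1431520 - 11896*(-208)) = 4848930*(-1431520 + 2474368) = 4848930*1042848 = 5056696952640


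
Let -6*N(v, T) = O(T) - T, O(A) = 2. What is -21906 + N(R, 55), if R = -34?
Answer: -131383/6 ≈ -21897.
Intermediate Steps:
N(v, T) = -⅓ + T/6 (N(v, T) = -(2 - T)/6 = -⅓ + T/6)
-21906 + N(R, 55) = -21906 + (-⅓ + (⅙)*55) = -21906 + (-⅓ + 55/6) = -21906 + 53/6 = -131383/6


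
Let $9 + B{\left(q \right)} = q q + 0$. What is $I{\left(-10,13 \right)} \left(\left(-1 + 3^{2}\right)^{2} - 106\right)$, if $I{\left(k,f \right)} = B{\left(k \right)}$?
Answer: $-3822$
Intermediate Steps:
$B{\left(q \right)} = -9 + q^{2}$ ($B{\left(q \right)} = -9 + \left(q q + 0\right) = -9 + \left(q^{2} + 0\right) = -9 + q^{2}$)
$I{\left(k,f \right)} = -9 + k^{2}$
$I{\left(-10,13 \right)} \left(\left(-1 + 3^{2}\right)^{2} - 106\right) = \left(-9 + \left(-10\right)^{2}\right) \left(\left(-1 + 3^{2}\right)^{2} - 106\right) = \left(-9 + 100\right) \left(\left(-1 + 9\right)^{2} - 106\right) = 91 \left(8^{2} - 106\right) = 91 \left(64 - 106\right) = 91 \left(-42\right) = -3822$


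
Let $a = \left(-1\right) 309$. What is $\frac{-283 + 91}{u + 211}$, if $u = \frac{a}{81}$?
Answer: $- \frac{2592}{2797} \approx -0.92671$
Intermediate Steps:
$a = -309$
$u = - \frac{103}{27}$ ($u = - \frac{309}{81} = \left(-309\right) \frac{1}{81} = - \frac{103}{27} \approx -3.8148$)
$\frac{-283 + 91}{u + 211} = \frac{-283 + 91}{- \frac{103}{27} + 211} = - \frac{192}{\frac{5594}{27}} = \left(-192\right) \frac{27}{5594} = - \frac{2592}{2797}$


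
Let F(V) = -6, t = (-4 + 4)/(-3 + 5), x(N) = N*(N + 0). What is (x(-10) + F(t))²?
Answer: 8836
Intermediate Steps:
x(N) = N² (x(N) = N*N = N²)
t = 0 (t = 0/2 = 0*(½) = 0)
(x(-10) + F(t))² = ((-10)² - 6)² = (100 - 6)² = 94² = 8836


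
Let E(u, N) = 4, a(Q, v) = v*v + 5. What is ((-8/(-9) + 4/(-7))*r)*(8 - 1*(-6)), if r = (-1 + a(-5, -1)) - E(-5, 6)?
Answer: 40/9 ≈ 4.4444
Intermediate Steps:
a(Q, v) = 5 + v**2 (a(Q, v) = v**2 + 5 = 5 + v**2)
r = 1 (r = (-1 + (5 + (-1)**2)) - 1*4 = (-1 + (5 + 1)) - 4 = (-1 + 6) - 4 = 5 - 4 = 1)
((-8/(-9) + 4/(-7))*r)*(8 - 1*(-6)) = ((-8/(-9) + 4/(-7))*1)*(8 - 1*(-6)) = ((-8*(-1/9) + 4*(-1/7))*1)*(8 + 6) = ((8/9 - 4/7)*1)*14 = ((20/63)*1)*14 = (20/63)*14 = 40/9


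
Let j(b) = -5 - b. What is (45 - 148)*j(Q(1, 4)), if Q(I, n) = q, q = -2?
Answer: 309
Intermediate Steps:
Q(I, n) = -2
(45 - 148)*j(Q(1, 4)) = (45 - 148)*(-5 - 1*(-2)) = -103*(-5 + 2) = -103*(-3) = 309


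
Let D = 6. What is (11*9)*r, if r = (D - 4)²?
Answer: 396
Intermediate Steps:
r = 4 (r = (6 - 4)² = 2² = 4)
(11*9)*r = (11*9)*4 = 99*4 = 396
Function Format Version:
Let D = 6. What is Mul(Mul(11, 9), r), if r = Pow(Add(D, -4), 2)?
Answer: 396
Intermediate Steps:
r = 4 (r = Pow(Add(6, -4), 2) = Pow(2, 2) = 4)
Mul(Mul(11, 9), r) = Mul(Mul(11, 9), 4) = Mul(99, 4) = 396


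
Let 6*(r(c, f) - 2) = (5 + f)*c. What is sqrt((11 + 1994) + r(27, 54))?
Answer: 3*sqrt(1010)/2 ≈ 47.671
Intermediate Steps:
r(c, f) = 2 + c*(5 + f)/6 (r(c, f) = 2 + ((5 + f)*c)/6 = 2 + (c*(5 + f))/6 = 2 + c*(5 + f)/6)
sqrt((11 + 1994) + r(27, 54)) = sqrt((11 + 1994) + (2 + (5/6)*27 + (1/6)*27*54)) = sqrt(2005 + (2 + 45/2 + 243)) = sqrt(2005 + 535/2) = sqrt(4545/2) = 3*sqrt(1010)/2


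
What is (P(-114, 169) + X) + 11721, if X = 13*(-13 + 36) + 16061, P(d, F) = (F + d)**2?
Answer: 31106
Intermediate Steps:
X = 16360 (X = 13*23 + 16061 = 299 + 16061 = 16360)
(P(-114, 169) + X) + 11721 = ((169 - 114)**2 + 16360) + 11721 = (55**2 + 16360) + 11721 = (3025 + 16360) + 11721 = 19385 + 11721 = 31106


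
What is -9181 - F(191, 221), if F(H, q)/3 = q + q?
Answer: -10507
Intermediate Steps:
F(H, q) = 6*q (F(H, q) = 3*(q + q) = 3*(2*q) = 6*q)
-9181 - F(191, 221) = -9181 - 6*221 = -9181 - 1*1326 = -9181 - 1326 = -10507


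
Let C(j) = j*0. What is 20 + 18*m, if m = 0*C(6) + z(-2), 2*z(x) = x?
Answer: 2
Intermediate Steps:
C(j) = 0
z(x) = x/2
m = -1 (m = 0*0 + (1/2)*(-2) = 0 - 1 = -1)
20 + 18*m = 20 + 18*(-1) = 20 - 18 = 2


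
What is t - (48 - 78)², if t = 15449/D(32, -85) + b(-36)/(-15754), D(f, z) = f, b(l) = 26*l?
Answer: -105150851/252064 ≈ -417.16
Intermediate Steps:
t = 121706749/252064 (t = 15449/32 + (26*(-36))/(-15754) = 15449*(1/32) - 936*(-1/15754) = 15449/32 + 468/7877 = 121706749/252064 ≈ 482.84)
t - (48 - 78)² = 121706749/252064 - (48 - 78)² = 121706749/252064 - 1*(-30)² = 121706749/252064 - 1*900 = 121706749/252064 - 900 = -105150851/252064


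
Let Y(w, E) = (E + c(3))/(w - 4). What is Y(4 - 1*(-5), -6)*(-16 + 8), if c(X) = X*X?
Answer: -24/5 ≈ -4.8000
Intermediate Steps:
c(X) = X²
Y(w, E) = (9 + E)/(-4 + w) (Y(w, E) = (E + 3²)/(w - 4) = (E + 9)/(-4 + w) = (9 + E)/(-4 + w))
Y(4 - 1*(-5), -6)*(-16 + 8) = ((9 - 6)/(-4 + (4 - 1*(-5))))*(-16 + 8) = (3/(-4 + (4 + 5)))*(-8) = (3/(-4 + 9))*(-8) = (3/5)*(-8) = ((⅕)*3)*(-8) = (⅗)*(-8) = -24/5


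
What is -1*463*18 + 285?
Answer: -8049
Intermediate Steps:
-1*463*18 + 285 = -463*18 + 285 = -8334 + 285 = -8049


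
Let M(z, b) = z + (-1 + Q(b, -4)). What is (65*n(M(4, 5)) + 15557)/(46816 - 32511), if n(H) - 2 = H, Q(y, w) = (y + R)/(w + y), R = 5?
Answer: 16532/14305 ≈ 1.1557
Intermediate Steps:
Q(y, w) = (5 + y)/(w + y) (Q(y, w) = (y + 5)/(w + y) = (5 + y)/(w + y))
M(z, b) = -1 + z + (5 + b)/(-4 + b) (M(z, b) = z + (-1 + (5 + b)/(-4 + b)) = -1 + z + (5 + b)/(-4 + b))
n(H) = 2 + H
(65*n(M(4, 5)) + 15557)/(46816 - 32511) = (65*(2 + (9 - 4*4 + 5*4)/(-4 + 5)) + 15557)/(46816 - 32511) = (65*(2 + (9 - 16 + 20)/1) + 15557)/14305 = (65*(2 + 1*13) + 15557)*(1/14305) = (65*(2 + 13) + 15557)*(1/14305) = (65*15 + 15557)*(1/14305) = (975 + 15557)*(1/14305) = 16532*(1/14305) = 16532/14305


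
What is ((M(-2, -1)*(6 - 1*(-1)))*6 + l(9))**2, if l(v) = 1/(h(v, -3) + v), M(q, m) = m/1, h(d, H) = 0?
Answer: 142129/81 ≈ 1754.7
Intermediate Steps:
M(q, m) = m (M(q, m) = m*1 = m)
l(v) = 1/v (l(v) = 1/(0 + v) = 1/v)
((M(-2, -1)*(6 - 1*(-1)))*6 + l(9))**2 = (-(6 - 1*(-1))*6 + 1/9)**2 = (-(6 + 1)*6 + 1/9)**2 = (-1*7*6 + 1/9)**2 = (-7*6 + 1/9)**2 = (-42 + 1/9)**2 = (-377/9)**2 = 142129/81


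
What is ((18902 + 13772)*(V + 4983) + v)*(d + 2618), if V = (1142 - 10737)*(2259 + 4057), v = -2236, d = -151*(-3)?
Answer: -6080419046353354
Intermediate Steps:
d = 453
V = -60602020 (V = -9595*6316 = -60602020)
((18902 + 13772)*(V + 4983) + v)*(d + 2618) = ((18902 + 13772)*(-60602020 + 4983) - 2236)*(453 + 2618) = (32674*(-60597037) - 2236)*3071 = (-1979947586938 - 2236)*3071 = -1979947589174*3071 = -6080419046353354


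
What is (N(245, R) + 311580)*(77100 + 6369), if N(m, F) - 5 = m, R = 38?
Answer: 26028138270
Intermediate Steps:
N(m, F) = 5 + m
(N(245, R) + 311580)*(77100 + 6369) = ((5 + 245) + 311580)*(77100 + 6369) = (250 + 311580)*83469 = 311830*83469 = 26028138270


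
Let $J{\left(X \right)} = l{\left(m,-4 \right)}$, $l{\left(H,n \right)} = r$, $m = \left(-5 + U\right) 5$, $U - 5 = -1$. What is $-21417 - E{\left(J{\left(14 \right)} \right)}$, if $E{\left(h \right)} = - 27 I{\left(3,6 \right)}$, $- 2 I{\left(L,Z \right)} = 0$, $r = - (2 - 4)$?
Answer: $-21417$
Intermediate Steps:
$U = 4$ ($U = 5 - 1 = 4$)
$r = 2$ ($r = \left(-1\right) \left(-2\right) = 2$)
$m = -5$ ($m = \left(-5 + 4\right) 5 = \left(-1\right) 5 = -5$)
$l{\left(H,n \right)} = 2$
$J{\left(X \right)} = 2$
$I{\left(L,Z \right)} = 0$ ($I{\left(L,Z \right)} = \left(- \frac{1}{2}\right) 0 = 0$)
$E{\left(h \right)} = 0$ ($E{\left(h \right)} = \left(-27\right) 0 = 0$)
$-21417 - E{\left(J{\left(14 \right)} \right)} = -21417 - 0 = -21417 + 0 = -21417$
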